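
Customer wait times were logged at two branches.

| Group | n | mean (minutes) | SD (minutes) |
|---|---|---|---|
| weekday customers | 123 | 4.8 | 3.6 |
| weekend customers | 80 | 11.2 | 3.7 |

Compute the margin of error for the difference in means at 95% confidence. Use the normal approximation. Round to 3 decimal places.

1.031

Standard errors of each mean: 3.6/√123 = 0.3246 and 3.7/√80 = 0.4137.
SE(x̄₁ − x̄₂) = √(0.3246² + 0.4137²) = 0.5258 for independent samples with unequal variances.
With z* = 1.960, the margin is 1.960 × 0.5258 = 1.0306.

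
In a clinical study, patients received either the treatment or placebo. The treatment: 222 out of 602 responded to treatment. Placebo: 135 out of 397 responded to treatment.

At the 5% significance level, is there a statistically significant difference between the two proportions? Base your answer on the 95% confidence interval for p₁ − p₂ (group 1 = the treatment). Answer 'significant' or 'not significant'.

Sample proportions: 222/602 = 0.3688, 135/397 = 0.3401.
Each SE is √(p̂(1−p̂)/n): √(0.3688·0.6312/602) = 0.01966 and √(0.3401·0.6599/397) = 0.02378.
SE(p̂₁ − p̂₂) = √(SE₁² + SE₂²) = √(0.0003865156 + 0.0005654884) = 0.03085, since the two samples are independent.
At 95% confidence z* = 1.960; margin = 1.960 × 0.03085 = 0.06047.
The difference is 0.3688 − 0.3401 = 0.0287, so the interval is 0.0287 ± 0.06047 = (-0.03177, 0.08917).
The interval (-0.03177, 0.08917) contains 0, so the difference is not significant.

not significant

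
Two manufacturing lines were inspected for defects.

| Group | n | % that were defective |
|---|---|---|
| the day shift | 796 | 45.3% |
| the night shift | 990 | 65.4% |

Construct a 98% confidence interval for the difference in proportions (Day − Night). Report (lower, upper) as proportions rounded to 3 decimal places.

(-0.255, -0.147)

Each SE is √(p̂(1−p̂)/n): √(0.4530·0.5470/796) = 0.01764 and √(0.6540·0.3460/990) = 0.01512.
SE(p̂₁ − p̂₂) = √(SE₁² + SE₂²) = √(0.0003111696 + 0.0002286144) = 0.02323, since the two samples are independent.
At 98% confidence z* = 2.326; margin = 2.326 × 0.02323 = 0.05403.
The difference is 0.4530 − 0.6540 = -0.2010, so the interval is -0.2010 ± 0.05403 = (-0.255, -0.147).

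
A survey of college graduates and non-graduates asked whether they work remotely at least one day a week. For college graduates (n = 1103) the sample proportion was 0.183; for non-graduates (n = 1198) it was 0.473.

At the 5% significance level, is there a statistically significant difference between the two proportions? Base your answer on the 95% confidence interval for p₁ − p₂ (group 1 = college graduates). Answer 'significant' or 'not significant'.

significant

The two standard errors are √(0.1830×0.8170/1103) = 0.01164 and √(0.4730×0.5270/1198) = 0.01442.
Because the samples are independent, SE_diff = √(0.01164² + 0.01442²) = 0.01853.
Using z* = 1.960 for 95%, ME = 1.960 × 0.01853 = 0.03632.
p̂₁ − p̂₂ = -0.2900; interval -0.2900 ± 0.03632 gives (-0.32632, -0.25368).
The interval (-0.32632, -0.25368) does not contain 0, so the difference is significant.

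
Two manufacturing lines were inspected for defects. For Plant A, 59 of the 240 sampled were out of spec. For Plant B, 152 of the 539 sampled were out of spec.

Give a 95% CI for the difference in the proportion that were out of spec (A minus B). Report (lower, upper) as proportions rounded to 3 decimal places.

Sample proportions: 59/240 = 0.2458, 152/539 = 0.2820.
Each SE is √(p̂(1−p̂)/n): √(0.2458·0.7542/240) = 0.02779 and √(0.2820·0.7180/539) = 0.01938.
SE(p̂₁ − p̂₂) = √(SE₁² + SE₂²) = √(0.0007722841 + 0.0003755844) = 0.03388, since the two samples are independent.
At 95% confidence z* = 1.960; margin = 1.960 × 0.03388 = 0.06640.
The difference is 0.2458 − 0.2820 = -0.0362, so the interval is -0.0362 ± 0.06640 = (-0.103, 0.030).

(-0.103, 0.030)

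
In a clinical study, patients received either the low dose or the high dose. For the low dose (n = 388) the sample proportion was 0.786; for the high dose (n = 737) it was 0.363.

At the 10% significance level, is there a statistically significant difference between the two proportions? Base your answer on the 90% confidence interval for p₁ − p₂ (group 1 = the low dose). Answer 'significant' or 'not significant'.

significant

SE₁ = √(p̂₁(1−p̂₁)/n₁) = √(0.7860·0.2140/388) = 0.02082; SE₂ = √(0.3630·0.6370/737) = 0.01771.
Independent samples: SE of the difference = √(SE₁² + SE₂²) = √(0.0004334724 + 0.0003136441) = 0.02733.
z* for 90% confidence is 1.645, so the margin of error is 1.645 × 0.02733 = 0.04496.
Point estimate p̂₁ − p̂₂ = 0.7860 − 0.3630 = 0.4230.
0.4230 ± 0.04496 → (0.37804, 0.46796).
The interval (0.37804, 0.46796) does not contain 0, so the difference is significant.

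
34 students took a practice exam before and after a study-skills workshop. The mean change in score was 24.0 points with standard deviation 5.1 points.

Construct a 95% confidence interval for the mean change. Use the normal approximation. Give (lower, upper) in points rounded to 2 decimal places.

(22.29, 25.71)

This is a matched-pairs design, so SE = s_d/√n = 5.1/√34 = 0.8746.
Margin = 1.960 × 0.8746 = 1.7142; the interval is 24.0 ± 1.7142 = (22.29, 25.71).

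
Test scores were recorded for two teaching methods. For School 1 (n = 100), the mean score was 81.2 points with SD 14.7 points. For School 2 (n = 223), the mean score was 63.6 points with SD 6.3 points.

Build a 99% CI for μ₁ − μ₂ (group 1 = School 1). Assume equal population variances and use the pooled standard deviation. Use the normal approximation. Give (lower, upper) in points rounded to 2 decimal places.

s_p = √[((n₁−1)s₁² + (n₂−1)s₂²)/(n₁+n₂−2)] = √[(99·14.7² + 222·6.3²)/321] = 9.7002.
SE = 9.7002·√(1/100 + 1/223) = 1.1674.
With z* = 2.576, margin = 2.576 × 1.1674 = 3.0072.
x̄₁ − x̄₂ = 81.2 − 63.6 = 17.6000; interval 17.6000 ± 3.0072 = (14.59, 20.61).

(14.59, 20.61)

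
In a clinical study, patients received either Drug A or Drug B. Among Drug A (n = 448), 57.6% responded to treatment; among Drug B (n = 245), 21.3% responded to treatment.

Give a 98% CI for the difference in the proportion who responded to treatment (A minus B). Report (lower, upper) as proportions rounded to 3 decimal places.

(0.281, 0.445)

The two standard errors are √(0.5760×0.4240/448) = 0.02335 and √(0.2130×0.7870/245) = 0.02616.
Because the samples are independent, SE_diff = √(0.02335² + 0.02616²) = 0.03507.
Using z* = 2.326 for 98%, ME = 2.326 × 0.03507 = 0.08157.
p̂₁ − p̂₂ = 0.3630; interval 0.3630 ± 0.08157 gives (0.281, 0.445).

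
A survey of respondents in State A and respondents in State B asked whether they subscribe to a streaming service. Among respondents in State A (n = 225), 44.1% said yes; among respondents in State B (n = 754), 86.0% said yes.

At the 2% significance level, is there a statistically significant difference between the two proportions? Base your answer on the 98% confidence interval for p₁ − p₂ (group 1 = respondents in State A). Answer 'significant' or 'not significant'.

significant

SE₁ = √(p̂₁(1−p̂₁)/n₁) = √(0.4410·0.5590/225) = 0.03310; SE₂ = √(0.8600·0.1400/754) = 0.01264.
Independent samples: SE of the difference = √(SE₁² + SE₂²) = √(0.00109561 + 0.0001597696) = 0.03543.
z* for 98% confidence is 2.326, so the margin of error is 2.326 × 0.03543 = 0.08241.
Point estimate p̂₁ − p̂₂ = 0.4410 − 0.8600 = -0.4190.
-0.4190 ± 0.08241 → (-0.50141, -0.33659).
The interval (-0.50141, -0.33659) does not contain 0, so the difference is significant.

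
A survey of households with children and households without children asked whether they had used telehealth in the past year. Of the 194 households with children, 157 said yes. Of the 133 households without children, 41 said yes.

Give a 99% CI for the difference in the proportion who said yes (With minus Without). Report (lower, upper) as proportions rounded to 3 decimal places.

(0.375, 0.627)

First, p̂₁ = 157/194 = 0.8093; p̂₂ = 41/133 = 0.3083.
The two standard errors are √(0.8093×0.1907/194) = 0.02821 and √(0.3083×0.6917/133) = 0.04004.
Because the samples are independent, SE_diff = √(0.02821² + 0.04004²) = 0.04898.
Using z* = 2.576 for 99%, ME = 2.576 × 0.04898 = 0.12617.
p̂₁ − p̂₂ = 0.5010; interval 0.5010 ± 0.12617 gives (0.375, 0.627).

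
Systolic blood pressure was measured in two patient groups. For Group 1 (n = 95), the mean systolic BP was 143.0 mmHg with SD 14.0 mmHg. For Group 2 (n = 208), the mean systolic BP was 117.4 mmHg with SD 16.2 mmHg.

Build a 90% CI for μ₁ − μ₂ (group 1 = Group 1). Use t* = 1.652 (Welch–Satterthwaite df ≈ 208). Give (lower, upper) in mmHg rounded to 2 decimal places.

(22.59, 28.61)

Standard errors of each mean: 14.0/√95 = 1.4364 and 16.2/√208 = 1.1233.
SE(x̄₁ − x̄₂) = √(1.4364² + 1.1233²) = 1.8235 for independent samples with unequal variances.
With t* = 1.652, the margin is 1.652 × 1.8235 = 3.0124.
x̄₁ − x̄₂ = 143.0 − 117.4 = 25.6000; the interval is 25.6000 ± 3.0124 = (22.59, 28.61).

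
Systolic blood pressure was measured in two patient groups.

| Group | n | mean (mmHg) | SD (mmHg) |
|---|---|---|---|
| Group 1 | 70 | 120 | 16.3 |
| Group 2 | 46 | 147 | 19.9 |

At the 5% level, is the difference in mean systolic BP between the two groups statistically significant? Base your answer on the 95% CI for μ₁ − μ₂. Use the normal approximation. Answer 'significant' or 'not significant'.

Standard errors of each mean: 16.3/√70 = 1.9482 and 19.9/√46 = 2.9341.
SE(x̄₁ − x̄₂) = √(1.9482² + 2.9341²) = 3.5220 for independent samples with unequal variances.
With z* = 1.960, the margin is 1.960 × 3.5220 = 6.9031.
x̄₁ − x̄₂ = 120 − 147 = -27.0000; the interval is -27.0000 ± 6.9031 = (-33.9031, -20.0969).
The interval (-33.9031, -20.0969) does not contain 0, so the difference is significant.

significant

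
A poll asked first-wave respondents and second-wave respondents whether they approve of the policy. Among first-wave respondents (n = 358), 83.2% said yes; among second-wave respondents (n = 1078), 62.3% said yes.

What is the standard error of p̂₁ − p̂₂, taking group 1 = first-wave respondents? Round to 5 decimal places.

0.02466

SE₁ = √(p̂₁(1−p̂₁)/n₁) = √(0.8320·0.1680/358) = 0.01976; SE₂ = √(0.6230·0.3770/1078) = 0.01476.
Independent samples: SE of the difference = √(SE₁² + SE₂²) = √(0.0003904576 + 0.0002178576) = 0.02466.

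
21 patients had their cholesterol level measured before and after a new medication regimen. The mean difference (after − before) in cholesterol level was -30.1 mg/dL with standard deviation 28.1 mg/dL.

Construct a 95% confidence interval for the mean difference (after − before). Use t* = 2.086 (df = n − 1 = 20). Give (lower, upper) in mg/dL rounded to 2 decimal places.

(-42.89, -17.31)

This is a matched-pairs design, so SE = s_d/√n = 28.1/√21 = 6.1319.
Margin = 2.086 × 6.1319 = 12.7911; the interval is -30.1 ± 12.7911 = (-42.89, -17.31).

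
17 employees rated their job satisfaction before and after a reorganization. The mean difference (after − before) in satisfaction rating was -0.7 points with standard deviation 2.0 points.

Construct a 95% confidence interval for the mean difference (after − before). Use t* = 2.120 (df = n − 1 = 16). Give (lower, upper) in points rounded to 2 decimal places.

(-1.73, 0.33)

This is a matched-pairs design, so SE = s_d/√n = 2.0/√17 = 0.4851.
Margin = 2.120 × 0.4851 = 1.0284; the interval is -0.7 ± 1.0284 = (-1.73, 0.33).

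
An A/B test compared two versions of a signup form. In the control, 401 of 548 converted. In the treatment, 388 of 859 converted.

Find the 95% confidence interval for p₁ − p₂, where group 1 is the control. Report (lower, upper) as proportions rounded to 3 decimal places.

(0.230, 0.330)

p̂₁ = 401/548 = 0.7318 and p̂₂ = 388/859 = 0.4517.
SE₁ = √(p̂₁(1−p̂₁)/n₁) = √(0.7318·0.2682/548) = 0.01892; SE₂ = √(0.4517·0.5483/859) = 0.01698.
Independent samples: SE of the difference = √(SE₁² + SE₂²) = √(0.0003579664 + 0.0002883204) = 0.02542.
z* for 95% confidence is 1.960, so the margin of error is 1.960 × 0.02542 = 0.04982.
Point estimate p̂₁ − p̂₂ = 0.7318 − 0.4517 = 0.2801.
0.2801 ± 0.04982 → (0.230, 0.330).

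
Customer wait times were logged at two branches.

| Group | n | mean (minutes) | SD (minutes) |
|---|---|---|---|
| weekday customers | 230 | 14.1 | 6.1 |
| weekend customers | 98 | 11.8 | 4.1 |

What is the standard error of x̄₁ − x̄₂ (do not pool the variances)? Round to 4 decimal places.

0.5773

SE₁ = s₁/√n₁ = 6.1/√230 = 0.4022; SE₂ = 4.1/√98 = 0.4142.
Independent samples, unequal variances: SE_diff = √(SE₁² + SE₂²) = √(0.16176484 + 0.17156164) = 0.5773.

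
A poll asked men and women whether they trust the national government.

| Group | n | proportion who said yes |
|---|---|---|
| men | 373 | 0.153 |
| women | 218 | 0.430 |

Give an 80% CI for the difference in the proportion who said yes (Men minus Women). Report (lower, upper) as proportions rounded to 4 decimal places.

The two standard errors are √(0.1530×0.8470/373) = 0.01864 and √(0.4300×0.5700/218) = 0.03353.
Because the samples are independent, SE_diff = √(0.01864² + 0.03353²) = 0.03836.
Using z* = 1.282 for 80%, ME = 1.282 × 0.03836 = 0.04918.
p̂₁ − p̂₂ = -0.2770; interval -0.2770 ± 0.04918 gives (-0.3262, -0.2278).

(-0.3262, -0.2278)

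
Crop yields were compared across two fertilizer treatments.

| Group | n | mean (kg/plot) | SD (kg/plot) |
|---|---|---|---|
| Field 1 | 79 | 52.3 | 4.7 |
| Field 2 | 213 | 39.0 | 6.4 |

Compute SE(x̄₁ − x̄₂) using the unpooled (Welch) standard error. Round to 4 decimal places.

SE₁ = s₁/√n₁ = 4.7/√79 = 0.5288; SE₂ = 6.4/√213 = 0.4385.
Independent samples, unequal variances: SE_diff = √(SE₁² + SE₂²) = √(0.27962944 + 0.19228225) = 0.6870.

0.6870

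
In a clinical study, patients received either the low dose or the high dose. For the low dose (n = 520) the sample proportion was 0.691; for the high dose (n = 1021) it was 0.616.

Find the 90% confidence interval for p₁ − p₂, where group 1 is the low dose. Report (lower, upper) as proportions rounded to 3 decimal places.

The two standard errors are √(0.6910×0.3090/520) = 0.02026 and √(0.6160×0.3840/1021) = 0.01522.
Because the samples are independent, SE_diff = √(0.02026² + 0.01522²) = 0.02534.
Using z* = 1.645 for 90%, ME = 1.645 × 0.02534 = 0.04168.
p̂₁ − p̂₂ = 0.0750; interval 0.0750 ± 0.04168 gives (0.033, 0.117).

(0.033, 0.117)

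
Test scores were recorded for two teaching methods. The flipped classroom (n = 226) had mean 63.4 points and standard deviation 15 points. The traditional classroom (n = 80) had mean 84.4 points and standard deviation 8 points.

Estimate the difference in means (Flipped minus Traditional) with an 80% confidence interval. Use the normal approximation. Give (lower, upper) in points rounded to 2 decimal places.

Standard errors of each mean: 15/√226 = 0.9978 and 8/√80 = 0.8944.
SE(x̄₁ − x̄₂) = √(0.9978² + 0.8944²) = 1.3400 for independent samples with unequal variances.
With z* = 1.282, the margin is 1.282 × 1.3400 = 1.7179.
x̄₁ − x̄₂ = 63.4 − 84.4 = -21.0000; the interval is -21.0000 ± 1.7179 = (-22.72, -19.28).

(-22.72, -19.28)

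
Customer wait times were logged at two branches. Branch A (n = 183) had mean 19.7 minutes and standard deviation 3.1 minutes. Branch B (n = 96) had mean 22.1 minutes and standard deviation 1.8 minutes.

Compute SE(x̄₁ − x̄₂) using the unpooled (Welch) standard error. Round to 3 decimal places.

0.294

Standard errors of each mean: 3.1/√183 = 0.2292 and 1.8/√96 = 0.1837.
SE(x̄₁ − x̄₂) = √(0.2292² + 0.1837²) = 0.2937 for independent samples with unequal variances.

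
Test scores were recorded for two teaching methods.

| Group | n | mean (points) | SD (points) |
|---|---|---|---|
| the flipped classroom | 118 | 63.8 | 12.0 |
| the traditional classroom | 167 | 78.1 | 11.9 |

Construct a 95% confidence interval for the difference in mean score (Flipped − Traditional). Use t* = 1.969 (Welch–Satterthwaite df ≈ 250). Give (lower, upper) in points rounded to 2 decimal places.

(-17.13, -11.47)

SE₁ = s₁/√n₁ = 12.0/√118 = 1.1047; SE₂ = 11.9/√167 = 0.9208.
Independent samples, unequal variances: SE_diff = √(SE₁² + SE₂²) = √(1.22036209 + 0.84787264) = 1.4381.
t* = 1.969, so margin of error = 1.969 × 1.4381 = 2.8316.
Difference in means = 63.8 − 78.1 = -14.3000.
-14.3000 ± 2.8316 → (-17.13, -11.47).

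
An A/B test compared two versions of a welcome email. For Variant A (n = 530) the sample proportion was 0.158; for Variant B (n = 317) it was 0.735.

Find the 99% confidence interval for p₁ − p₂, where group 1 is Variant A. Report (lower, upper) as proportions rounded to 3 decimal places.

Each SE is √(p̂(1−p̂)/n): √(0.1580·0.8420/530) = 0.01584 and √(0.7350·0.2650/317) = 0.02479.
SE(p̂₁ − p̂₂) = √(SE₁² + SE₂²) = √(0.0002509056 + 0.0006145441) = 0.02942, since the two samples are independent.
At 99% confidence z* = 2.576; margin = 2.576 × 0.02942 = 0.07579.
The difference is 0.1580 − 0.7350 = -0.5770, so the interval is -0.5770 ± 0.07579 = (-0.653, -0.501).

(-0.653, -0.501)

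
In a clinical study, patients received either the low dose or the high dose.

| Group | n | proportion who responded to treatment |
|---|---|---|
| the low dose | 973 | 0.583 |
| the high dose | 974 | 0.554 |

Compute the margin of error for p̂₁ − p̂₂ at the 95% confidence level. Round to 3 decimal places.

0.044

The two standard errors are √(0.5830×0.4170/973) = 0.01581 and √(0.5540×0.4460/974) = 0.01593.
Because the samples are independent, SE_diff = √(0.01581² + 0.01593²) = 0.02244.
Using z* = 1.960 for 95%, ME = 1.960 × 0.02244 = 0.04398.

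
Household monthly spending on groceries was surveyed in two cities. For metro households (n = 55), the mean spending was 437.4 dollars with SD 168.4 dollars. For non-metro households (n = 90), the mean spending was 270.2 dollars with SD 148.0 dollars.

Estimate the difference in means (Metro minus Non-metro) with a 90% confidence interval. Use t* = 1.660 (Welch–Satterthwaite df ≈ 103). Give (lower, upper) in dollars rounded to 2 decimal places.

SE₁ = s₁/√n₁ = 168.4/√55 = 22.7071; SE₂ = 148.0/√90 = 15.6006.
Independent samples, unequal variances: SE_diff = √(SE₁² + SE₂²) = √(515.61239041 + 243.37872036) = 27.5498.
t* = 1.660, so margin of error = 1.660 × 27.5498 = 45.7327.
Difference in means = 437.4 − 270.2 = 167.2000.
167.2000 ± 45.7327 → (121.47, 212.93).

(121.47, 212.93)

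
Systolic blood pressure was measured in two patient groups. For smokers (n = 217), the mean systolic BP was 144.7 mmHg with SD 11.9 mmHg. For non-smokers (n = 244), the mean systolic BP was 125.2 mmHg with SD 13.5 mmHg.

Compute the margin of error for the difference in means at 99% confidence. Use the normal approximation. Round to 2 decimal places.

3.05

Per-group SEs: s₁/√n₁ = 11.9/√217 = 0.8078, s₂/√n₂ = 13.5/√244 = 0.8642.
Unpooled SE of the difference: √(0.65254084 + 0.74684164) = 1.1830.
Margin of error = z* · SE = 2.576 × 1.1830 = 3.0474.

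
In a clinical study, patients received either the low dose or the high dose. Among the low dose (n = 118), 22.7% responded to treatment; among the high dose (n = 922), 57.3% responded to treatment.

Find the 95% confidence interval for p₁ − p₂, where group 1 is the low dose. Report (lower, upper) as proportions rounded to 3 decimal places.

(-0.428, -0.264)

Each SE is √(p̂(1−p̂)/n): √(0.2270·0.7730/118) = 0.03856 and √(0.5730·0.4270/922) = 0.01629.
SE(p̂₁ − p̂₂) = √(SE₁² + SE₂²) = √(0.0014868736 + 0.0002653641) = 0.04186, since the two samples are independent.
At 95% confidence z* = 1.960; margin = 1.960 × 0.04186 = 0.08205.
The difference is 0.2270 − 0.5730 = -0.3460, so the interval is -0.3460 ± 0.08205 = (-0.428, -0.264).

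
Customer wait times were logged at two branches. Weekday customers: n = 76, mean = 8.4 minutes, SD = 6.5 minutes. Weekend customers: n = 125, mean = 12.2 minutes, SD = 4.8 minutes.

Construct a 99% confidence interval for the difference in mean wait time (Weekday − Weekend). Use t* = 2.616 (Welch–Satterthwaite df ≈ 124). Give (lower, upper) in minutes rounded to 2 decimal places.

Standard errors of each mean: 6.5/√76 = 0.7456 and 4.8/√125 = 0.4293.
SE(x̄₁ − x̄₂) = √(0.7456² + 0.4293²) = 0.8604 for independent samples with unequal variances.
With t* = 2.616, the margin is 2.616 × 0.8604 = 2.2508.
x̄₁ − x̄₂ = 8.4 − 12.2 = -3.8000; the interval is -3.8000 ± 2.2508 = (-6.05, -1.55).

(-6.05, -1.55)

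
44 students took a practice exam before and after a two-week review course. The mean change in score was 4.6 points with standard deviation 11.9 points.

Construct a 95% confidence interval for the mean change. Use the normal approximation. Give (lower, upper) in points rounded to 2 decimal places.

Paired design: SE = s_d/√n = 11.9/√44 = 1.7940.
z* = 1.960; margin of error = 1.960 × 1.7940 = 3.5162.
4.6 ± 3.5162 → (1.08, 8.12).

(1.08, 8.12)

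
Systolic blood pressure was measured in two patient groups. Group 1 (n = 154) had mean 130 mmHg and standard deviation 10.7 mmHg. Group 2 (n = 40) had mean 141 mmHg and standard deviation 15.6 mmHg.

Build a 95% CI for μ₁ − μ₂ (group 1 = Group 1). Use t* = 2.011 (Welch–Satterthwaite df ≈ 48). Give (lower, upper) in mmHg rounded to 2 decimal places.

Standard errors of each mean: 10.7/√154 = 0.8622 and 15.6/√40 = 2.4666.
SE(x̄₁ − x̄₂) = √(0.8622² + 2.4666²) = 2.6129 for independent samples with unequal variances.
With t* = 2.011, the margin is 2.011 × 2.6129 = 5.2545.
x̄₁ − x̄₂ = 130 − 141 = -11.0000; the interval is -11.0000 ± 5.2545 = (-16.25, -5.75).

(-16.25, -5.75)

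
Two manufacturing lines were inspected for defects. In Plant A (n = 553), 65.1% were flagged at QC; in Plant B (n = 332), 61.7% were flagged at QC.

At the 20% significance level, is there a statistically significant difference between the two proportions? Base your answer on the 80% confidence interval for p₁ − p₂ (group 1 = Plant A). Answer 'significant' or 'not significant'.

SE₁ = √(p̂₁(1−p̂₁)/n₁) = √(0.6510·0.3490/553) = 0.02027; SE₂ = √(0.6170·0.3830/332) = 0.02668.
Independent samples: SE of the difference = √(SE₁² + SE₂²) = √(0.0004108729 + 0.0007118224) = 0.03351.
z* for 80% confidence is 1.282, so the margin of error is 1.282 × 0.03351 = 0.04296.
Point estimate p̂₁ − p̂₂ = 0.6510 − 0.6170 = 0.0340.
0.0340 ± 0.04296 → (-0.00896, 0.07696).
The interval (-0.00896, 0.07696) contains 0, so the difference is not significant.

not significant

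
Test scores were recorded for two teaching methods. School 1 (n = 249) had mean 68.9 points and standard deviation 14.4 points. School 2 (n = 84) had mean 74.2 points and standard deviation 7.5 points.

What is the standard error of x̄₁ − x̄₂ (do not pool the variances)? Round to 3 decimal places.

1.226

SE₁ = s₁/√n₁ = 14.4/√249 = 0.9126; SE₂ = 7.5/√84 = 0.8183.
Independent samples, unequal variances: SE_diff = √(SE₁² + SE₂²) = √(0.83283876 + 0.66961489) = 1.2257.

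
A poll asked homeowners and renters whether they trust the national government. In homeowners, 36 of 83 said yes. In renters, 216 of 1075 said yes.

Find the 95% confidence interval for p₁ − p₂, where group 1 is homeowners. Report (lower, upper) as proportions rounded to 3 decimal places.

p̂₁ = 36/83 = 0.4337 and p̂₂ = 216/1075 = 0.2009.
SE₁ = √(p̂₁(1−p̂₁)/n₁) = √(0.4337·0.5663/83) = 0.05440; SE₂ = √(0.2009·0.7991/1075) = 0.01222.
Independent samples: SE of the difference = √(SE₁² + SE₂²) = √(0.00295936 + 0.0001493284) = 0.05576.
z* for 95% confidence is 1.960, so the margin of error is 1.960 × 0.05576 = 0.10929.
Point estimate p̂₁ − p̂₂ = 0.4337 − 0.2009 = 0.2328.
0.2328 ± 0.10929 → (0.124, 0.342).

(0.124, 0.342)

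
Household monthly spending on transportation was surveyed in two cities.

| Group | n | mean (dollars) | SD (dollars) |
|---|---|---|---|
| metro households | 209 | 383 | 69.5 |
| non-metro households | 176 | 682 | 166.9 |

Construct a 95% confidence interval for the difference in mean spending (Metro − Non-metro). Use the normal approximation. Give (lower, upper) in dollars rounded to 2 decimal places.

(-325.40, -272.60)

SE₁ = s₁/√n₁ = 69.5/√209 = 4.8074; SE₂ = 166.9/√176 = 12.5806.
Independent samples, unequal variances: SE_diff = √(SE₁² + SE₂²) = √(23.11109476 + 158.27149636) = 13.4678.
z* = 1.960, so margin of error = 1.960 × 13.4678 = 26.3969.
Difference in means = 383 − 682 = -299.0000.
-299.0000 ± 26.3969 → (-325.40, -272.60).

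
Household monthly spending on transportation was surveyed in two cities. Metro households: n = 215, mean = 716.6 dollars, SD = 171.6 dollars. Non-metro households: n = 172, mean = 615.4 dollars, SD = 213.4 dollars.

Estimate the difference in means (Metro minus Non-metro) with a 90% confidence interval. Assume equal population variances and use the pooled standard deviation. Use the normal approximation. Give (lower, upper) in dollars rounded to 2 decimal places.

(69.01, 133.39)

Pooled variance s_p² = [214·171.6² + 171·213.4²] / (215+172−2) = 36594.3600, so s_p = 191.2965.
SE_diff = s_p·√(1/n₁ + 1/n₂) = 191.2965·√(1/215 + 1/172) = 19.5695.
z* = 1.645; margin = 1.645 × 19.5695 = 32.1918.
Difference = 716.6 − 615.4 = 101.2000.
101.2000 ± 32.1918 → (69.01, 133.39).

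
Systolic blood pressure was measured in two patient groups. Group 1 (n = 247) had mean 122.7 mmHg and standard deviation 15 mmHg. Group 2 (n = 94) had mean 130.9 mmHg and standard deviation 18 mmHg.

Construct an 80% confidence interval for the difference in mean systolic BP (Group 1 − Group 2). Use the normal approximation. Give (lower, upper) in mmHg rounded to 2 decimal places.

(-10.88, -5.52)

Standard errors of each mean: 15/√247 = 0.9544 and 18/√94 = 1.8566.
SE(x̄₁ − x̄₂) = √(0.9544² + 1.8566²) = 2.0875 for independent samples with unequal variances.
With z* = 1.282, the margin is 1.282 × 2.0875 = 2.6762.
x̄₁ − x̄₂ = 122.7 − 130.9 = -8.2000; the interval is -8.2000 ± 2.6762 = (-10.88, -5.52).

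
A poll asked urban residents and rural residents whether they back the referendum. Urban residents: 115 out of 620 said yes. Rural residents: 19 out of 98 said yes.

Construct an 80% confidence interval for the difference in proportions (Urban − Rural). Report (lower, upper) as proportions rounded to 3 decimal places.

First, p̂₁ = 115/620 = 0.1855; p̂₂ = 19/98 = 0.1939.
The two standard errors are √(0.1855×0.8145/620) = 0.01561 and √(0.1939×0.8061/98) = 0.03994.
Because the samples are independent, SE_diff = √(0.01561² + 0.03994²) = 0.04288.
Using z* = 1.282 for 80%, ME = 1.282 × 0.04288 = 0.05497.
p̂₁ − p̂₂ = -0.0084; interval -0.0084 ± 0.05497 gives (-0.063, 0.047).

(-0.063, 0.047)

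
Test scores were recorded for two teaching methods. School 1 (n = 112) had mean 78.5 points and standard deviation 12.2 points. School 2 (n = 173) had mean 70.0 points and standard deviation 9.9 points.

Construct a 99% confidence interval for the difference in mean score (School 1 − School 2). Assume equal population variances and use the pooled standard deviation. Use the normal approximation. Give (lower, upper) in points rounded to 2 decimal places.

(5.11, 11.89)

s_p = √[((n₁−1)s₁² + (n₂−1)s₂²)/(n₁+n₂−2)] = √[(111·12.2² + 172·9.9²)/283] = 10.8603.
SE = 10.8603·√(1/112 + 1/173) = 1.3171.
With z* = 2.576, margin = 2.576 × 1.3171 = 3.3928.
x̄₁ − x̄₂ = 78.5 − 70.0 = 8.5000; interval 8.5000 ± 3.3928 = (5.11, 11.89).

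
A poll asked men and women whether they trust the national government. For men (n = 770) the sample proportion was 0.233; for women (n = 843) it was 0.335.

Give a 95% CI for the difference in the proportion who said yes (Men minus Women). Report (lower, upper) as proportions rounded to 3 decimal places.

(-0.146, -0.058)

Each SE is √(p̂(1−p̂)/n): √(0.2330·0.7670/770) = 0.01523 and √(0.3350·0.6650/843) = 0.01626.
SE(p̂₁ − p̂₂) = √(SE₁² + SE₂²) = √(0.0002319529 + 0.0002643876) = 0.02228, since the two samples are independent.
At 95% confidence z* = 1.960; margin = 1.960 × 0.02228 = 0.04367.
The difference is 0.2330 − 0.3350 = -0.1020, so the interval is -0.1020 ± 0.04367 = (-0.146, -0.058).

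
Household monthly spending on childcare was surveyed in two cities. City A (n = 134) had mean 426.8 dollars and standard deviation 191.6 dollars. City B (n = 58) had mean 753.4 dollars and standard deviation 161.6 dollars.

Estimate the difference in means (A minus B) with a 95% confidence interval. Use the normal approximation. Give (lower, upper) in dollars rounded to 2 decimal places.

(-379.35, -273.85)

Per-group SEs: s₁/√n₁ = 191.6/√134 = 16.5517, s₂/√n₂ = 161.6/√58 = 21.2191.
Unpooled SE of the difference: √(273.95877289 + 450.25020481) = 26.9111.
Margin of error = z* · SE = 1.960 × 26.9111 = 52.7458.
x̄₁ − x̄₂ = 426.8 − 753.4 = -326.6000.
CI: -326.6000 ± 52.7458 = (-379.35, -273.85).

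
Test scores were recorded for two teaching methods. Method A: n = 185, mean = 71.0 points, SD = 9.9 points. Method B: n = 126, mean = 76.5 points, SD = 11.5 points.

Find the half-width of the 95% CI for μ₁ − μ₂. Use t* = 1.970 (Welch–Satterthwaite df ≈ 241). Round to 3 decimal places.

SE₁ = s₁/√n₁ = 9.9/√185 = 0.7279; SE₂ = 11.5/√126 = 1.0245.
Independent samples, unequal variances: SE_diff = √(SE₁² + SE₂²) = √(0.52983841 + 1.04960025) = 1.2568.
t* = 1.970, so margin of error = 1.970 × 1.2568 = 2.4759.

2.476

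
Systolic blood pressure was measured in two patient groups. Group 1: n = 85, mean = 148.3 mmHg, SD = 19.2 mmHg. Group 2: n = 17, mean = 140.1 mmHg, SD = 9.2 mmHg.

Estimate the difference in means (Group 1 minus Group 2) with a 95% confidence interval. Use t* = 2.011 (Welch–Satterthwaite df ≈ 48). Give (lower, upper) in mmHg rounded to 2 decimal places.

(2.06, 14.34)

Standard errors of each mean: 19.2/√85 = 2.0825 and 9.2/√17 = 2.2313.
SE(x̄₁ − x̄₂) = √(2.0825² + 2.2313²) = 3.0521 for independent samples with unequal variances.
With t* = 2.011, the margin is 2.011 × 3.0521 = 6.1378.
x̄₁ − x̄₂ = 148.3 − 140.1 = 8.2000; the interval is 8.2000 ± 6.1378 = (2.06, 14.34).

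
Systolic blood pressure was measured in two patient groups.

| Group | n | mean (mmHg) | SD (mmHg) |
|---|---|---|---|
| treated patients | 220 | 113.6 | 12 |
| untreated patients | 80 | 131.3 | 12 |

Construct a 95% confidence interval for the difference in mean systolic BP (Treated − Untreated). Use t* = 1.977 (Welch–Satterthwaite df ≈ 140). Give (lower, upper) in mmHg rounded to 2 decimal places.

Per-group SEs: s₁/√n₁ = 12/√220 = 0.8090, s₂/√n₂ = 12/√80 = 1.3416.
Unpooled SE of the difference: √(0.654481 + 1.79989056) = 1.5666.
Margin of error = t* · SE = 1.977 × 1.5666 = 3.0972.
x̄₁ − x̄₂ = 113.6 − 131.3 = -17.7000.
CI: -17.7000 ± 3.0972 = (-20.80, -14.60).

(-20.80, -14.60)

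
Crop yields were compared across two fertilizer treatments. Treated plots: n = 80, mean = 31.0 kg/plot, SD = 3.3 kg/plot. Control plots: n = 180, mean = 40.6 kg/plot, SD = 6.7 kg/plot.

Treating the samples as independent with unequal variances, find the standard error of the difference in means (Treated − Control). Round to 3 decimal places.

SE₁ = s₁/√n₁ = 3.3/√80 = 0.3690; SE₂ = 6.7/√180 = 0.4994.
Independent samples, unequal variances: SE_diff = √(SE₁² + SE₂²) = √(0.136161 + 0.24940036) = 0.6209.

0.621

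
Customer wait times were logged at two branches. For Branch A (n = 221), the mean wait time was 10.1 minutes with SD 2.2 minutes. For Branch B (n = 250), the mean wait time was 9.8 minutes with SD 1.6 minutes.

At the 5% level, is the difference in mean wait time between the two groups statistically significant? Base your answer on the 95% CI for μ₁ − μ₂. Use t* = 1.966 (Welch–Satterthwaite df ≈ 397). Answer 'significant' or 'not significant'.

not significant

Per-group SEs: s₁/√n₁ = 2.2/√221 = 0.1480, s₂/√n₂ = 1.6/√250 = 0.1012.
Unpooled SE of the difference: √(0.021904 + 0.01024144) = 0.1793.
Margin of error = t* · SE = 1.966 × 0.1793 = 0.3525.
x̄₁ − x̄₂ = 10.1 − 9.8 = 0.3000.
CI: 0.3000 ± 0.3525 = (-0.0525, 0.6525).
The interval (-0.0525, 0.6525) contains 0, so the difference is not significant.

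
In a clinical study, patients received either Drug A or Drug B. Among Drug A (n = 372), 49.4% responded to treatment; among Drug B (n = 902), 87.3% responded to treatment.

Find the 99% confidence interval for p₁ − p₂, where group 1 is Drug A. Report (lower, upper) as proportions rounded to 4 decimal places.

(-0.4516, -0.3064)

The two standard errors are √(0.4940×0.5060/372) = 0.02592 and √(0.8730×0.1270/902) = 0.01109.
Because the samples are independent, SE_diff = √(0.02592² + 0.01109²) = 0.02819.
Using z* = 2.576 for 99%, ME = 2.576 × 0.02819 = 0.07262.
p̂₁ − p̂₂ = -0.3790; interval -0.3790 ± 0.07262 gives (-0.4516, -0.3064).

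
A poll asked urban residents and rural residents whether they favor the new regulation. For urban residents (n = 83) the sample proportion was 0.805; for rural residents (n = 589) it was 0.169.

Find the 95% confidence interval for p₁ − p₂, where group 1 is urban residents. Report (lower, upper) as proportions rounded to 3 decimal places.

(0.546, 0.726)

SE₁ = √(p̂₁(1−p̂₁)/n₁) = √(0.8050·0.1950/83) = 0.04349; SE₂ = √(0.1690·0.8310/589) = 0.01544.
Independent samples: SE of the difference = √(SE₁² + SE₂²) = √(0.0018913801 + 0.0002383936) = 0.04615.
z* for 95% confidence is 1.960, so the margin of error is 1.960 × 0.04615 = 0.09045.
Point estimate p̂₁ − p̂₂ = 0.8050 − 0.1690 = 0.6360.
0.6360 ± 0.09045 → (0.546, 0.726).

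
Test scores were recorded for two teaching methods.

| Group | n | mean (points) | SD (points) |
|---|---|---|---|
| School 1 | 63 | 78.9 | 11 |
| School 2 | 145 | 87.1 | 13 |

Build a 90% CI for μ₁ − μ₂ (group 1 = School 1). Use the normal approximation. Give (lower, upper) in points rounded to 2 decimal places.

(-11.09, -5.31)

Per-group SEs: s₁/√n₁ = 11/√63 = 1.3859, s₂/√n₂ = 13/√145 = 1.0796.
Unpooled SE of the difference: √(1.92071881 + 1.16553616) = 1.7568.
Margin of error = z* · SE = 1.645 × 1.7568 = 2.8899.
x̄₁ − x̄₂ = 78.9 − 87.1 = -8.2000.
CI: -8.2000 ± 2.8899 = (-11.09, -5.31).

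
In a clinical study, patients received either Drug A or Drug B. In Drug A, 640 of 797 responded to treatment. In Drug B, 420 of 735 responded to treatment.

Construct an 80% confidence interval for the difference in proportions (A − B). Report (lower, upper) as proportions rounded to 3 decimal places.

(0.202, 0.261)

p̂₁ = 640/797 = 0.8030 and p̂₂ = 420/735 = 0.5714.
SE₁ = √(p̂₁(1−p̂₁)/n₁) = √(0.8030·0.1970/797) = 0.01409; SE₂ = √(0.5714·0.4286/735) = 0.01825.
Independent samples: SE of the difference = √(SE₁² + SE₂²) = √(0.0001985281 + 0.0003330625) = 0.02306.
z* for 80% confidence is 1.282, so the margin of error is 1.282 × 0.02306 = 0.02956.
Point estimate p̂₁ − p̂₂ = 0.8030 − 0.5714 = 0.2316.
0.2316 ± 0.02956 → (0.202, 0.261).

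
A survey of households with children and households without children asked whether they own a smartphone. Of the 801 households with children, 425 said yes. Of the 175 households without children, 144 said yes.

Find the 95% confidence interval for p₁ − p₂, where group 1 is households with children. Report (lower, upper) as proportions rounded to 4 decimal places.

First, p̂₁ = 425/801 = 0.5306; p̂₂ = 144/175 = 0.8229.
The two standard errors are √(0.5306×0.4694/801) = 0.01763 and √(0.8229×0.1771/175) = 0.02886.
Because the samples are independent, SE_diff = √(0.01763² + 0.02886²) = 0.03382.
Using z* = 1.960 for 95%, ME = 1.960 × 0.03382 = 0.06629.
p̂₁ − p̂₂ = -0.2923; interval -0.2923 ± 0.06629 gives (-0.3586, -0.2260).

(-0.3586, -0.2260)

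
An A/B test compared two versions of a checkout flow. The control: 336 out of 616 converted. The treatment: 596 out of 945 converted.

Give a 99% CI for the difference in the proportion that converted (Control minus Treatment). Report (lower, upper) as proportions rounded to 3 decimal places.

(-0.151, -0.020)

First, p̂₁ = 336/616 = 0.5455; p̂₂ = 596/945 = 0.6307.
The two standard errors are √(0.5455×0.4545/616) = 0.02006 and √(0.6307×0.3693/945) = 0.01570.
Because the samples are independent, SE_diff = √(0.02006² + 0.01570²) = 0.02547.
Using z* = 2.576 for 99%, ME = 2.576 × 0.02547 = 0.06561.
p̂₁ − p̂₂ = -0.0852; interval -0.0852 ± 0.06561 gives (-0.151, -0.020).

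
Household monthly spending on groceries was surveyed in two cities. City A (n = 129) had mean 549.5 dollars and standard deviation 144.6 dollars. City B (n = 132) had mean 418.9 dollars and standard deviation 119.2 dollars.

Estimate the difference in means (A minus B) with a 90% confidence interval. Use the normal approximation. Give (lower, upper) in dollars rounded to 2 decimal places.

Standard errors of each mean: 144.6/√129 = 12.7313 and 119.2/√132 = 10.3750.
SE(x̄₁ − x̄₂) = √(12.7313² + 10.3750²) = 16.4234 for independent samples with unequal variances.
With z* = 1.645, the margin is 1.645 × 16.4234 = 27.0165.
x̄₁ − x̄₂ = 549.5 − 418.9 = 130.6000; the interval is 130.6000 ± 27.0165 = (103.58, 157.62).

(103.58, 157.62)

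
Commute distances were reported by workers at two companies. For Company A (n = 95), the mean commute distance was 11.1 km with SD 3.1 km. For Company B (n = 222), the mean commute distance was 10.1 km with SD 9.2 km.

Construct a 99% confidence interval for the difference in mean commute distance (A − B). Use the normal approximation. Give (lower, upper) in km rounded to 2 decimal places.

Standard errors of each mean: 3.1/√95 = 0.3181 and 9.2/√222 = 0.6175.
SE(x̄₁ − x̄₂) = √(0.3181² + 0.6175²) = 0.6946 for independent samples with unequal variances.
With z* = 2.576, the margin is 2.576 × 0.6946 = 1.7893.
x̄₁ − x̄₂ = 11.1 − 10.1 = 1.0000; the interval is 1.0000 ± 1.7893 = (-0.79, 2.79).

(-0.79, 2.79)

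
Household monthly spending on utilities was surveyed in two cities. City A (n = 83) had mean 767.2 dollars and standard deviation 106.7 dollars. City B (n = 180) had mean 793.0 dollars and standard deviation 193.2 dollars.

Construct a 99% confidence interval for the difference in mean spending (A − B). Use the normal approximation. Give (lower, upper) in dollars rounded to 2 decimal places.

Standard errors of each mean: 106.7/√83 = 11.7118 and 193.2/√180 = 14.4003.
SE(x̄₁ − x̄₂) = √(11.7118² + 14.4003²) = 18.5617 for independent samples with unequal variances.
With z* = 2.576, the margin is 2.576 × 18.5617 = 47.8149.
x̄₁ − x̄₂ = 767.2 − 793.0 = -25.8000; the interval is -25.8000 ± 47.8149 = (-73.61, 22.01).

(-73.61, 22.01)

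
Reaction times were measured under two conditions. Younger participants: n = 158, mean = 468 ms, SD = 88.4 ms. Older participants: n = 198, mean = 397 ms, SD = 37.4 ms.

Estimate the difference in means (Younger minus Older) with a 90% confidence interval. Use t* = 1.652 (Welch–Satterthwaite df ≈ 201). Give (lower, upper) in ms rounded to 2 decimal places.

(58.58, 83.42)

Per-group SEs: s₁/√n₁ = 88.4/√158 = 7.0327, s₂/√n₂ = 37.4/√198 = 2.6579.
Unpooled SE of the difference: √(49.45886929 + 7.06443241) = 7.5182.
Margin of error = t* · SE = 1.652 × 7.5182 = 12.4201.
x̄₁ − x̄₂ = 468 − 397 = 71.0000.
CI: 71.0000 ± 12.4201 = (58.58, 83.42).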